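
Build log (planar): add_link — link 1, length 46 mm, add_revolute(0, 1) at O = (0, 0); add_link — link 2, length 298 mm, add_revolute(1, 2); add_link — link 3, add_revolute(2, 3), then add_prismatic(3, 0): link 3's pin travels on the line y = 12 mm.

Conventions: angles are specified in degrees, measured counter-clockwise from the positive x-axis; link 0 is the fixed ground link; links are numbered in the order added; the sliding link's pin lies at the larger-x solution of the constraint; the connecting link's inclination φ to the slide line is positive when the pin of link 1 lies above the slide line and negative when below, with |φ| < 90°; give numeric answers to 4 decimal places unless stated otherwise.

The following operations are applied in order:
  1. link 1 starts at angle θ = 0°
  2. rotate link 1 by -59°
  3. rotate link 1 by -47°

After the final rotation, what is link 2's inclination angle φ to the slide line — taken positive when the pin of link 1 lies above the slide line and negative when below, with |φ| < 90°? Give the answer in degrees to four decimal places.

geometry: r = 46 mm, L = 298 mm, e = 12 mm; θ starts at 0°
rotate link 1 by -59°: θ ← 0° -59° = -59°
rotate link 1 by -47°: θ ← -59° -47° = -106°
h = r sin θ − e = -44.218038 − 12 = -56.218038
sin φ = h / L = -56.218038 / 298 = -0.18865113
φ = arcsin(-0.18865113) = -10.874076°

-10.8741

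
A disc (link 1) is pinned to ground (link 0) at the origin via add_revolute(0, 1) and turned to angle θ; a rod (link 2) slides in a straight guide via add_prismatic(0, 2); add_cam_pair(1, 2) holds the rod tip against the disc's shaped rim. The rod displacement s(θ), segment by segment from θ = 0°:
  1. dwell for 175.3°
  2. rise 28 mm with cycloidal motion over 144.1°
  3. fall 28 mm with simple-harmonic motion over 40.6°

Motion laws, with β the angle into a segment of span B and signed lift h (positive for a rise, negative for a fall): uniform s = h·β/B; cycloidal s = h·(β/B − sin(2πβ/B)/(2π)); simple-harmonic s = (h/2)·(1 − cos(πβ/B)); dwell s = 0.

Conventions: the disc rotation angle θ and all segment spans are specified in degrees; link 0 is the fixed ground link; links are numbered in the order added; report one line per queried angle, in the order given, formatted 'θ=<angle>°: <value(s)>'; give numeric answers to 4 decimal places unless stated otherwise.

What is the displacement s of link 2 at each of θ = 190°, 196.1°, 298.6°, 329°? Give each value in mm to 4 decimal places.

segment 1 (0° to 175.3°, dwell): s unchanged at 0.0000
θ = 190° falls in segment 2 (175.3° to 319.4°, cycloidal, h = 28): β = 190 − 175.3 = 14.7°, B = 144.1°; Δs = 28·(0.1020 − sin(2π·0.1020)/(2π)) = 0.1916; s = 0.0000 + 0.1916 = 0.1916
θ = 196.1° falls in segment 2 (175.3° to 319.4°, cycloidal, h = 28): β = 196.1 − 175.3 = 20.8°, B = 144.1°; Δs = 28·(0.1443 − sin(2π·0.1443)/(2π)) = 0.5317; s = 0.0000 + 0.5317 = 0.5317
θ = 298.6° falls in segment 2 (175.3° to 319.4°, cycloidal, h = 28): β = 298.6 − 175.3 = 123.3°, B = 144.1°; Δs = 28·(0.8557 − sin(2π·0.8557)/(2π)) = 27.4683; s = 0.0000 + 27.4683 = 27.4683
segment 2 (175.3° to 319.4°, cycloidal, h = 28) is passed completely: s = 0.0000 + (28) = 28.0000
θ = 329° falls in segment 3 (319.4° to 360°, simple-harmonic, h = -28): β = 329 − 319.4 = 9.6°, B = 40.6°; Δs = -28/2·(1 − cos(π·0.2365)) = -3.6883; s = 28.0000 − 3.6883 = 24.3117

θ=190°: 0.1916
θ=196.1°: 0.5317
θ=298.6°: 27.4683
θ=329°: 24.3117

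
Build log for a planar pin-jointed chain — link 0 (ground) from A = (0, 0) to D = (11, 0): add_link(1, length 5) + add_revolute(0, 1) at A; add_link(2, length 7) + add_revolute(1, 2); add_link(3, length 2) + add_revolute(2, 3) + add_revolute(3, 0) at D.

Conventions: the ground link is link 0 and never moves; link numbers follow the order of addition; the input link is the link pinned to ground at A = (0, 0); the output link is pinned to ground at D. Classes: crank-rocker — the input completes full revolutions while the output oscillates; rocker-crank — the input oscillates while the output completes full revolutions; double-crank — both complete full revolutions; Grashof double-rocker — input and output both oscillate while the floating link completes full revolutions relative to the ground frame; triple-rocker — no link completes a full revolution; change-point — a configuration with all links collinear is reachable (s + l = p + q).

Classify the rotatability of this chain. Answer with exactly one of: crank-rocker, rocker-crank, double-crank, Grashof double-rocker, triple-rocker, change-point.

lengths: ground=11, input=5, coupler=7, output=2
sorted: s=2 (shortest), l=11 (longest), p+q=12
s + l = 13 vs p + q = 12
s + l > p + q → non-Grashof → no link fully rotates → triple-rocker

triple-rocker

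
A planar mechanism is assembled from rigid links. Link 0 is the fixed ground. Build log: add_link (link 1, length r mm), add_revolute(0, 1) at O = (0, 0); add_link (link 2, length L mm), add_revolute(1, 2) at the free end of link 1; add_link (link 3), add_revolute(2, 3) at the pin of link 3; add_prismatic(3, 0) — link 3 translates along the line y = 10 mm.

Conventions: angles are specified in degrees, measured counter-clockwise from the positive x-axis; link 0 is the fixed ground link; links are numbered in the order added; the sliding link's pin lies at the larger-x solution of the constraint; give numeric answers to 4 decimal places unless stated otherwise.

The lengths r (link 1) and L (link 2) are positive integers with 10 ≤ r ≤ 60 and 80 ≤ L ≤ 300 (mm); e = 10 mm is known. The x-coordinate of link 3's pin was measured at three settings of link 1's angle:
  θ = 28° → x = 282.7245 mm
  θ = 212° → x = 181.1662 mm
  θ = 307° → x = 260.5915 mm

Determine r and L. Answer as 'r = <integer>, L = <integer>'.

constraint per measurement: (x − r cos θ)² + (r sin θ − e)² = L²
subtracting the θ₁ and θ₂ equations cancels the r² and L² terms:
r = (x₁² − x₂²) / (2[(x₁cos θ₁ + e sin θ₁) − (x₂cos θ₂ + e sin θ₂)]) = 57.0000 → r = 57
L² = (x₁ − r cos θ₁)² + (r sin θ₁ − e)² = 54289.0208 → L = 233.0000 → L = 233
check at θ₃=307°: x = 260.5915 (printed 260.5915) ✓

r = 57, L = 233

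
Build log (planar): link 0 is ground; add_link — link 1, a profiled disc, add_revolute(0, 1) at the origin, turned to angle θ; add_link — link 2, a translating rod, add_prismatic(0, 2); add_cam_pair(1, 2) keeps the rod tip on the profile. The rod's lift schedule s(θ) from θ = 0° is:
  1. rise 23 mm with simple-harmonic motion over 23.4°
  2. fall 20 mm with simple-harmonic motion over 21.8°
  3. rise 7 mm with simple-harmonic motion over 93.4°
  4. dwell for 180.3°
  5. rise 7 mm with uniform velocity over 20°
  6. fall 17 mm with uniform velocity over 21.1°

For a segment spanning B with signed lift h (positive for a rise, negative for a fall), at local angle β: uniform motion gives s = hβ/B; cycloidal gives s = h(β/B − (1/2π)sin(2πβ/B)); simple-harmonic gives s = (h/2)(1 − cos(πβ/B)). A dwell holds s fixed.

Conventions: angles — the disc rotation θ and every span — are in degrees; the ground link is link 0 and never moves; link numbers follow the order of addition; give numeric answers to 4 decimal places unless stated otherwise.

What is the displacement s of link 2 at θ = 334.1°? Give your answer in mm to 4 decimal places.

seg 1 [0°–23.4°] simple-harmonic, h=23: full span → s += 23 → s = 23.0000
seg 2 [23.4°–45.2°] simple-harmonic, h=-20: full span → s += -20 → s = 3.0000
seg 3 [45.2°–138.6°] simple-harmonic, h=7: full span → s += 7 → s = 10.0000
seg 4 [138.6°–318.9°] dwell: s stays 10.0000
seg 5 [318.9°–338.9°] uniform, h=7: θ=334.1° here. β=15.2, B=20. 7·15.2/20 = 5.3200 → s = 15.3200

15.3200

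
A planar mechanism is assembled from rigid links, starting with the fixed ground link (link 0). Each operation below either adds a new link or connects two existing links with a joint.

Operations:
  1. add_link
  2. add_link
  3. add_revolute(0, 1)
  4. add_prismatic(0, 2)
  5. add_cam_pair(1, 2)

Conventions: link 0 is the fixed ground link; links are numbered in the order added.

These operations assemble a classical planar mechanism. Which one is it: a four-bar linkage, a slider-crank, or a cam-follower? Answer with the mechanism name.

links: 3 (incl. ground); joints: 1 revolute, 1 prismatic, 1 higher (cam) pair, forming one closed loop
3 links, revolute + prismatic + higher pair in one loop → cam-follower

cam-follower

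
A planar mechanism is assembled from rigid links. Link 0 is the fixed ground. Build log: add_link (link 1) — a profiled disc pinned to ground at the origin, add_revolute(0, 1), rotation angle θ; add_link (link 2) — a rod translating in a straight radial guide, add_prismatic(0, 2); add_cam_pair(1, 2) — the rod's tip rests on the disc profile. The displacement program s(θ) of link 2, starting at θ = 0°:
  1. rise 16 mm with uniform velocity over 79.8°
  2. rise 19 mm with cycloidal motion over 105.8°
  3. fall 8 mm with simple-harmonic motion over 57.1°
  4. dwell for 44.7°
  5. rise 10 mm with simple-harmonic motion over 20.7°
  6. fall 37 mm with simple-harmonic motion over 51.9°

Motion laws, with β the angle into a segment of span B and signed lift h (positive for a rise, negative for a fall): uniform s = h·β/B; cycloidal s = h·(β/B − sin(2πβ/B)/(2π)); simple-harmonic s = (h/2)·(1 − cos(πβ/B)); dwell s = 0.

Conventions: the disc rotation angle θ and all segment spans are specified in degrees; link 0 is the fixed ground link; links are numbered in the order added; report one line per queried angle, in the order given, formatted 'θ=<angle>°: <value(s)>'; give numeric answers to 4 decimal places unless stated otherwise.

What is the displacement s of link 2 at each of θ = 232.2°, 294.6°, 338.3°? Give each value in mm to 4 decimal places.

seg 1 [0°–79.8°] uniform, h=16: full span → s += 16 → s = 16.0000
seg 2 [79.8°–185.6°] cycloidal, h=19: full span → s += 19 → s = 35.0000
seg 3 [185.6°–242.7°] simple-harmonic, h=-8: θ=232.2° here. β=46.6, B=57.1. -8/2·(1 − cos(π·0.8161)) = -7.3509 → s = 27.6491
seg 3 [185.6°–242.7°] simple-harmonic, h=-8: full span → s += -8 → s = 27.0000
seg 4 [242.7°–287.4°] dwell: s stays 27.0000
seg 5 [287.4°–308.1°] simple-harmonic, h=10: θ=294.6° here. β=7.2, B=20.7. 10/2·(1 − cos(π·0.3478)) = 2.6997 → s = 29.6997
seg 5 [287.4°–308.1°] simple-harmonic, h=10: full span → s += 10 → s = 37.0000
seg 6 [308.1°–360°] simple-harmonic, h=-37: θ=338.3° here. β=30.2, B=51.9. -37/2·(1 − cos(π·0.5819)) = -23.2070 → s = 13.7930

θ=232.2°: 27.6491
θ=294.6°: 29.6997
θ=338.3°: 13.7930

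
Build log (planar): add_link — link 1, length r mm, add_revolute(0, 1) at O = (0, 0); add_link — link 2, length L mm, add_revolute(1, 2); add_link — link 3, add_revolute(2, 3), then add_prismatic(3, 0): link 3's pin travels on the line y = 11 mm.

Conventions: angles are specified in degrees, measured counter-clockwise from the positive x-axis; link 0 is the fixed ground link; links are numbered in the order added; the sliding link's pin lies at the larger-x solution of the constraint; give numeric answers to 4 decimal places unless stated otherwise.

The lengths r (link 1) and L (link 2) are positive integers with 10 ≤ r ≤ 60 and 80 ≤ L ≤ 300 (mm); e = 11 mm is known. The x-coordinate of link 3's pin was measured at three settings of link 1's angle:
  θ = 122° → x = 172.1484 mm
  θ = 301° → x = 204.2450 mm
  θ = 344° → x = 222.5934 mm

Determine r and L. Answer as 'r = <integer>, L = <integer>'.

constraint per measurement: (x − r cos θ)² + (r sin θ − e)² = L²
subtracting the θ₁ and θ₂ equations cancels the r² and L² terms:
r = (x₁² − x₂²) / (2[(x₁cos θ₁ + e sin θ₁) − (x₂cos θ₂ + e sin θ₂)]) = 33.9999 → r = 34
L² = (x₁ − r cos θ₁)² + (r sin θ₁ − e)² = 36481.0149 → L = 191.0000 → L = 191
check at θ₃=344°: x = 222.5934 (printed 222.5934) ✓

r = 34, L = 191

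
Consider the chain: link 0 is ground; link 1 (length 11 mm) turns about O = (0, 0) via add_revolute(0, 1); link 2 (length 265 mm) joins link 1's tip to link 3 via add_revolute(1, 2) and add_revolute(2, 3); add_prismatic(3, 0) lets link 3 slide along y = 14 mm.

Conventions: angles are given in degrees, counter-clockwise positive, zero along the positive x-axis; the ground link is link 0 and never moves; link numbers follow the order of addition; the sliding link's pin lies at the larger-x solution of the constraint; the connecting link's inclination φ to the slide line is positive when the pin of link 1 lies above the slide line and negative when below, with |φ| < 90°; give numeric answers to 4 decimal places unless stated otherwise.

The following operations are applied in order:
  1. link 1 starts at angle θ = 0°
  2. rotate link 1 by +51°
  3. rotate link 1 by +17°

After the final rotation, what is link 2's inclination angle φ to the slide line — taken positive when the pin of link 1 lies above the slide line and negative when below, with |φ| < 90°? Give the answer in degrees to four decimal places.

geometry: r = 11 mm, L = 265 mm, e = 14 mm; θ starts at 0°
rotate link 1 by +51°: θ ← 0° +51° = 51°
rotate link 1 by +17°: θ ← 51° +17° = 68°
h = r sin θ − e = 10.199022 − 14 = -3.800978
sin φ = h / L = -3.800978 / 265 = -0.01434331
φ = arcsin(-0.01434331) = -0.821839°

-0.8218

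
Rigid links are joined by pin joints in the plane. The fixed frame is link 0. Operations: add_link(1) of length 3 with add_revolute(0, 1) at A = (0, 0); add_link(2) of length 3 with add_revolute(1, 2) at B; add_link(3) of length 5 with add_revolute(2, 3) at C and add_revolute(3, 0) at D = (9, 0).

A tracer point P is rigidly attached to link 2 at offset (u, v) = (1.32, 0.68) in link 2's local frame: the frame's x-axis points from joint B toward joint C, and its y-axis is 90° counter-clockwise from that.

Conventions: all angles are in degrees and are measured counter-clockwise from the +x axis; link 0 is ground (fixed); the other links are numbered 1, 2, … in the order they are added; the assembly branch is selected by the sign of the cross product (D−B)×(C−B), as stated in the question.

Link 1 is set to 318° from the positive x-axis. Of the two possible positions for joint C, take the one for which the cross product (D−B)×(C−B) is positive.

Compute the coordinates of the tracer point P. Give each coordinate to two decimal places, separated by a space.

A=(0,0), D=(9.00,0)
B = A + 3.00·(cos318°, sin318°) = (2.2294, -2.0074)
|BD| = 7.0619
circle(B,3.00) ∩ circle(D,5.00): a=2.3981, h=1.8025
  candidates: C₊=(4.0162,0.4025) cross=12.729; C₋=(5.0410,-3.0539) cross=-12.729
  branch + wants cross > 0 → take C=(4.0162,0.4025) (cross=12.729)
ex = (C−B)/|BC| = (0.5956,0.8033); ey = (-0.8033,0.5956)
P = B + 1.32·ex + 0.68·ey = (2.4694,-0.5421)

2.47 -0.54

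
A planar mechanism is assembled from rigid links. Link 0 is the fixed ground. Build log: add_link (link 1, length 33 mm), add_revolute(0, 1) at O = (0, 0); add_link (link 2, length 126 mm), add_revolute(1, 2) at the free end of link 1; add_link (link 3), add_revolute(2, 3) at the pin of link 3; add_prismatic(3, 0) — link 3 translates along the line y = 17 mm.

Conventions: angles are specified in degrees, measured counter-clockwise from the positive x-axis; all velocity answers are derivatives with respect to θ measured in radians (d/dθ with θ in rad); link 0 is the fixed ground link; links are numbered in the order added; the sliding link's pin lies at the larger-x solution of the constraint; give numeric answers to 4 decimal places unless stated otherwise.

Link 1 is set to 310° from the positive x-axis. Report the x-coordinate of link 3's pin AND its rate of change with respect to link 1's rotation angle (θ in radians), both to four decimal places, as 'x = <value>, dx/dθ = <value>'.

geometry: r = 33 mm, L = 126 mm, e = 17 mm
crank pin P = (r cos θ, r sin θ) = (21.211991, -25.279467)
h = r sin θ − e = -25.279467 − 17 = -42.279467
x = r cos θ + √(L² − h²) = 21.211991 + 118.694763 = 139.906754
dx/dθ = −r sin θ − h·r cos θ/√(L² − h²) (θ in radians; h = -42.279467) = 32.835248

x = 139.9068, dx/dθ = 32.8352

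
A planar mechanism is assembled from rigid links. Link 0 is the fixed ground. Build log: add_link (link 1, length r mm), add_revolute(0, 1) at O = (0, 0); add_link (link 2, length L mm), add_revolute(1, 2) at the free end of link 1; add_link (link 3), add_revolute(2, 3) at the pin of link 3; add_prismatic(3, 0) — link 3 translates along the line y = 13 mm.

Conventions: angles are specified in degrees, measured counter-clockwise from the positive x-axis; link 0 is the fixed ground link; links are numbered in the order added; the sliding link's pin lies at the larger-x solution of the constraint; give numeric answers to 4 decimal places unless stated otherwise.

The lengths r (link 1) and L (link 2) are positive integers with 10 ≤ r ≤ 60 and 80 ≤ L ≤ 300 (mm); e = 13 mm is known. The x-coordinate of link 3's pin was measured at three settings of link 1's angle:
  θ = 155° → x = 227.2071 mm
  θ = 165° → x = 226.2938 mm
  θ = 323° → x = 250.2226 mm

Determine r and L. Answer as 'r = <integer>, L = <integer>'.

constraint per measurement: (x − r cos θ)² + (r sin θ − e)² = L²
subtracting the θ₁ and θ₂ equations cancels the r² and L² terms:
r = (x₁² − x₂²) / (2[(x₁cos θ₁ + e sin θ₁) − (x₂cos θ₂ + e sin θ₂)]) = 13.9994 → r = 14
L² = (x₁ − r cos θ₁)² + (r sin θ₁ − e)² = 57599.9810 → L = 240.0000 → L = 240
check at θ₃=323°: x = 250.2226 (printed 250.2226) ✓

r = 14, L = 240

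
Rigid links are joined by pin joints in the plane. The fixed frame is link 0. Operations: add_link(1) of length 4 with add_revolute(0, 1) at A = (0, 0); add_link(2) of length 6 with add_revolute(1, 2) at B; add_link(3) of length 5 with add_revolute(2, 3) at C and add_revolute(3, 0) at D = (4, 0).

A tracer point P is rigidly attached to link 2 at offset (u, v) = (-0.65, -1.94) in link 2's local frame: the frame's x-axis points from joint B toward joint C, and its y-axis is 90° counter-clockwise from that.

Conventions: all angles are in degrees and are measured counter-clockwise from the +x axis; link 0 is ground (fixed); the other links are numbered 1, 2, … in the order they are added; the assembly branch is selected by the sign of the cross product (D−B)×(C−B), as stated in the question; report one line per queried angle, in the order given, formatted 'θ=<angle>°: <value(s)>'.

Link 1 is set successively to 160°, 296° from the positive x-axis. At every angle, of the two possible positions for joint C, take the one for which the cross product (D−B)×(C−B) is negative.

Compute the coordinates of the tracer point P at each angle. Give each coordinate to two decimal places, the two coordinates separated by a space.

A=(0,0), D=(4.00,0)
θ=160°: B = A + 4.00·(cos160°, sin160°) = (-3.7588, 1.3681)
θ=160°: |BD| = 7.8785
θ=160°: circle(B,6.00) ∩ circle(D,5.00): a=4.6373, h=3.8072
θ=160°:   candidates: C₊=(1.4692,4.3122) cross=29.995; C₋=(0.1470,-3.1866) cross=-29.995
θ=160°:   branch - wants cross < 0 → take C=(0.1470,-3.1866) (cross=-29.995)
θ=160°: ex = (C−B)/|BC| = (0.6510,-0.7591); ey = (0.7591,0.6510)
θ=160°: P = B + -0.65·ex + -1.94·ey = (-5.6546,0.5986)
θ=296°: B = A + 4.00·(cos296°, sin296°) = (1.7535, -3.5952)
θ=296°: |BD| = 4.2394
θ=296°: circle(B,6.00) ∩ circle(D,5.00): a=3.4170, h=4.9319
θ=296°:   candidates: C₊=(-0.6183,1.9162) cross=20.908; C₋=(7.7467,-3.3109) cross=-20.908
θ=296°:   branch - wants cross < 0 → take C=(7.7467,-3.3109) (cross=-20.908)
θ=296°: ex = (C−B)/|BC| = (0.9989,0.0474); ey = (-0.0474,0.9989)
θ=296°: P = B + -0.65·ex + -1.94·ey = (1.1961,-5.5638)

θ=160°: -5.65 0.60
θ=296°: 1.20 -5.56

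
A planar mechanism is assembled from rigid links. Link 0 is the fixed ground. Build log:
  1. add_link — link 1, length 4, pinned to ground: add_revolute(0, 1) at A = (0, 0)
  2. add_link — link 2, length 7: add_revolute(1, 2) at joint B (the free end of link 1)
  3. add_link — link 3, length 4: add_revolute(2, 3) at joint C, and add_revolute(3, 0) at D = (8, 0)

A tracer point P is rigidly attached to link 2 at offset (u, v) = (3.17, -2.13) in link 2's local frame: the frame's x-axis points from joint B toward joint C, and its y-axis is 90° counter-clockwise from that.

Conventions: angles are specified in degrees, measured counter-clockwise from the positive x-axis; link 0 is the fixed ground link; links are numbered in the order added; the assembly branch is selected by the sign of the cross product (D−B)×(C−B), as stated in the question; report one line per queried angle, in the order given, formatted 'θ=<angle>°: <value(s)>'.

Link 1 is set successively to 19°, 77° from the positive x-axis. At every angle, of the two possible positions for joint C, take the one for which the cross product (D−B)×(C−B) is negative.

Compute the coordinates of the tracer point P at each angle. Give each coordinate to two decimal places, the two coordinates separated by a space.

A=(0,0), D=(8.00,0)
θ=19°: B = A + 4.00·(cos19°, sin19°) = (3.7821, 1.3023)
θ=19°: |BD| = 4.4144
θ=19°: circle(B,7.00) ∩ circle(D,4.00): a=5.9450, h=3.6956
θ=19°:   candidates: C₊=(10.5527,3.0796) cross=16.314; C₋=(8.3722,-3.9826) cross=-16.314
θ=19°:   branch - wants cross < 0 → take C=(8.3722,-3.9826) (cross=-16.314)
θ=19°: ex = (C−B)/|BC| = (0.6557,-0.7550); ey = (0.7550,0.6557)
θ=19°: P = B + 3.17·ex + -2.13·ey = (4.2526,-2.4878)
θ=77°: B = A + 4.00·(cos77°, sin77°) = (0.8998, 3.8975)
θ=77°: |BD| = 8.0996
θ=77°: circle(B,7.00) ∩ circle(D,4.00): a=6.0869, h=3.4568
θ=77°:   candidates: C₊=(7.8991,3.9987) cross=27.998; C₋=(4.5723,-2.0618) cross=-27.998
θ=77°:   branch - wants cross < 0 → take C=(4.5723,-2.0618) (cross=-27.998)
θ=77°: ex = (C−B)/|BC| = (0.5246,-0.8513); ey = (0.8513,0.5246)
θ=77°: P = B + 3.17·ex + -2.13·ey = (0.7496,0.0813)

θ=19°: 4.25 -2.49
θ=77°: 0.75 0.08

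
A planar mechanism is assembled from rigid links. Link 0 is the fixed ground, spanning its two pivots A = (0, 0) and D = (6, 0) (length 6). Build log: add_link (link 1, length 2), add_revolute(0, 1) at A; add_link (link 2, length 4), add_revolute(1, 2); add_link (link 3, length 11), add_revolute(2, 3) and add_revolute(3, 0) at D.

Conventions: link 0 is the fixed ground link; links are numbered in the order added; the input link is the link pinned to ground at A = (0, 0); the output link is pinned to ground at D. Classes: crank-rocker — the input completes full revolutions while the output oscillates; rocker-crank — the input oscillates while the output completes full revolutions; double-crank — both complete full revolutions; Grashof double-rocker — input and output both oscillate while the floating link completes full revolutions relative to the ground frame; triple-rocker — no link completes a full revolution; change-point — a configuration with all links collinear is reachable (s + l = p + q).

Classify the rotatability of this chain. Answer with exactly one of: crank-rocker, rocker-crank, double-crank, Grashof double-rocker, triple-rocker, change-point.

lengths: ground=6, input=2, coupler=4, output=11
sorted: s=2 (shortest), l=11 (longest), p+q=10
s + l = 13 vs p + q = 10
s + l > p + q → non-Grashof → no link fully rotates → triple-rocker

triple-rocker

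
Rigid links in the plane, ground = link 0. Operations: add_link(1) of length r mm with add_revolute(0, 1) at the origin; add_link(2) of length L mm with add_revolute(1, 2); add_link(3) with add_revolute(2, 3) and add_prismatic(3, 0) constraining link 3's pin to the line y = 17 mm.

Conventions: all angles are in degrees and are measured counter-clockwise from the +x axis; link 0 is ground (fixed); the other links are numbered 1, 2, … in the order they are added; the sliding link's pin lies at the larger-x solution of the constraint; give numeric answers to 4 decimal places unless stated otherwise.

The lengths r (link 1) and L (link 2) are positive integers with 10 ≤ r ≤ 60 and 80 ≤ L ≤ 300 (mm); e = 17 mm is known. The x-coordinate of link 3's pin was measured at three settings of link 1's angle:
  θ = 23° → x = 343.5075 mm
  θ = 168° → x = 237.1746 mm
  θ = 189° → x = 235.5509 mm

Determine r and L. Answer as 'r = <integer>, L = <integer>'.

constraint per measurement: (x − r cos θ)² + (r sin θ − e)² = L²
subtracting the θ₁ and θ₂ equations cancels the r² and L² terms:
r = (x₁² − x₂²) / (2[(x₁cos θ₁ + e sin θ₁) − (x₂cos θ₂ + e sin θ₂)]) = 56.0000 → r = 56
L² = (x₁ − r cos θ₁)² + (r sin θ₁ − e)² = 85264.0145 → L = 292.0000 → L = 292
check at θ₃=189°: x = 235.5509 (printed 235.5509) ✓

r = 56, L = 292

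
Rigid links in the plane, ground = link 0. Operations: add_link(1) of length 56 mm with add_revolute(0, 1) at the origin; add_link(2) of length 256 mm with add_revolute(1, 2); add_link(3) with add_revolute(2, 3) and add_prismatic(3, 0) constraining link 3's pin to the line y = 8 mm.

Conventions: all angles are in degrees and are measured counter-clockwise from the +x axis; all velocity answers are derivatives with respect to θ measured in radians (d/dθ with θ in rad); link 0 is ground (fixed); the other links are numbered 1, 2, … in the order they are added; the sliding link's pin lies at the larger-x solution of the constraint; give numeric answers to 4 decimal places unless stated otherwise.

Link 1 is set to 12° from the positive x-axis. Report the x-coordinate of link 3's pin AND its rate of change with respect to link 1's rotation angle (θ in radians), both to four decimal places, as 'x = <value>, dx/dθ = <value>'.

geometry: r = 56 mm, L = 256 mm, e = 8 mm
crank pin P = (r cos θ, r sin θ) = (54.776266, 11.643055)
h = r sin θ − e = 11.643055 − 8 = 3.643055
x = r cos θ + √(L² − h²) = 54.776266 + 255.974077 = 310.750343
dx/dθ = −r sin θ − h·r cos θ/√(L² − h²) (θ in radians; h = 3.643055) = -12.422637

x = 310.7503, dx/dθ = -12.4226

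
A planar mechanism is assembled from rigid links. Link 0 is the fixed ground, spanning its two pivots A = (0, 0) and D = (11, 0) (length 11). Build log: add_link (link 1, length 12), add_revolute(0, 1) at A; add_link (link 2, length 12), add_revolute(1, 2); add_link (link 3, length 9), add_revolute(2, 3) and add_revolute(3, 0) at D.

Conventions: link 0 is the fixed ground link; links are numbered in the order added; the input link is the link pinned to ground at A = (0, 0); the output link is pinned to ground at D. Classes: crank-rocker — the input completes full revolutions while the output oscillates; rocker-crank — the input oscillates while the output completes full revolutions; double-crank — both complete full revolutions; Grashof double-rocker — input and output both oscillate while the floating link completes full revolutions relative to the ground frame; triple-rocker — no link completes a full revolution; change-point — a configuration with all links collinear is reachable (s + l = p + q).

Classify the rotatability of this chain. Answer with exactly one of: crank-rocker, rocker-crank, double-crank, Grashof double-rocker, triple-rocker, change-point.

lengths: ground=11, input=12, coupler=12, output=9
sorted: s=9 (shortest), l=12 (longest), p+q=23
s + l = 21 vs p + q = 23
s + l < p + q (Grashof) with shortest = output link → rocker-crank

rocker-crank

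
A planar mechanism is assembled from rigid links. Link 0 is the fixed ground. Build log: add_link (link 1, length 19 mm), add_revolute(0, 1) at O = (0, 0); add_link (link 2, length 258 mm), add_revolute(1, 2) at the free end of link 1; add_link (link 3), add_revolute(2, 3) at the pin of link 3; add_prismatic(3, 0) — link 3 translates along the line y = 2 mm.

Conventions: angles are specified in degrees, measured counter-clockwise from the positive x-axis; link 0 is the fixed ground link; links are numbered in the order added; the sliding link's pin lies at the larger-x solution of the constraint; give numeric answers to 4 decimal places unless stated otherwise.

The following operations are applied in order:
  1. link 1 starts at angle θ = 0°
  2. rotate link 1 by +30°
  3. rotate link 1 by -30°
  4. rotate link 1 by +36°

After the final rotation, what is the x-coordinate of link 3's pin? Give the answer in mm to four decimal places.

geometry: r = 19 mm, L = 258 mm, e = 2 mm; θ starts at 0°
rotate link 1 by +30°: θ ← 0° +30° = 30°
rotate link 1 by -30°: θ ← 30° -30° = 0°
rotate link 1 by +36°: θ ← 0° +36° = 36°
crank pin P = (r cos θ, r sin θ) = (15.371323, 11.167920)
h = r sin θ − e = 11.167920 − 2 = 9.167920
x = r cos θ + √(L² − h²) = 15.371323 + 257.837059 = 273.208382

273.2084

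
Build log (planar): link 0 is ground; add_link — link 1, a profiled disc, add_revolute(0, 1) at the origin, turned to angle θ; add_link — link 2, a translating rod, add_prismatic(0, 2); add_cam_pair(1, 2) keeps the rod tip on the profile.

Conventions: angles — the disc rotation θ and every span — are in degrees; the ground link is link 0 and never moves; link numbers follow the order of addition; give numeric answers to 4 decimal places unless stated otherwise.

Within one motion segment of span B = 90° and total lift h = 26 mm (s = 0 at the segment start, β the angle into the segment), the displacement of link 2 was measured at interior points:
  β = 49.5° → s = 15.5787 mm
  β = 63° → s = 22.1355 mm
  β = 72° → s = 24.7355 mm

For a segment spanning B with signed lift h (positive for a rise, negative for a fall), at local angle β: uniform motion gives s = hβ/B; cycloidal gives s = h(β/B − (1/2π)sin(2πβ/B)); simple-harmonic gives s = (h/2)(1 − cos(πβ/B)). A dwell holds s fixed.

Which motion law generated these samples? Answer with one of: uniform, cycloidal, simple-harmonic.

candidates at β/B = r: uniform s = h·r (linear in β); cycloidal s = h·(r − sin(2πr)/(2π)); simple-harmonic s = (h/2)(1 − cos(πr))
β=49.5°: printed 15.5787 | uniform 14.3000, cycloidal 15.5787, simple-harmonic 15.0336
β=63°: printed 22.1355 | uniform 18.2000, cycloidal 22.1355, simple-harmonic 20.6412
β=72°: printed 24.7355 | uniform 20.8000, cycloidal 24.7355, simple-harmonic 23.5172
only one law matches every sample → cycloidal

cycloidal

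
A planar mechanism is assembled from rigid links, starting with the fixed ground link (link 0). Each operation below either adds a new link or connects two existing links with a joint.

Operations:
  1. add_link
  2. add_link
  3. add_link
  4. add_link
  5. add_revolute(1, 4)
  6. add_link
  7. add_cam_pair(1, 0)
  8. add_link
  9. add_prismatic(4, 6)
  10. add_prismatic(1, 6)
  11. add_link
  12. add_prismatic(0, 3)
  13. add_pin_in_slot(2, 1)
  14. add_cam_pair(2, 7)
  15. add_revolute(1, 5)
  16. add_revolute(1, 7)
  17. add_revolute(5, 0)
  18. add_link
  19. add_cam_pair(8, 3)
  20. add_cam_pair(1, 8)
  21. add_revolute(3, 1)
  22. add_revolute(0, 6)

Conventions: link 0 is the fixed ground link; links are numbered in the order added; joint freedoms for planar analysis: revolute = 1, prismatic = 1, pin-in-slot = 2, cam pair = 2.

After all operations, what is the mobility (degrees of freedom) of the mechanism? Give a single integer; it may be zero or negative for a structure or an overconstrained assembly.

link 0 = ground. State L|J1|J2 = 1|0|0
+link1  2|0|0
+link2  3|0|0
+link3  4|0|0
+link4  5|0|0
R(1,4) f=1→J1  5|1|0
+link5  6|1|0
C(1,0) f=2→J2  6|1|1
+link6  7|1|1
P(4,6) f=1→J1  7|2|1
P(1,6) f=1→J1  7|3|1
+link7  8|3|1
P(0,3) f=1→J1  8|4|1
PS(2,1) f=2→J2  8|4|2
C(2,7) f=2→J2  8|4|3
R(1,5) f=1→J1  8|5|3
R(1,7) f=1→J1  8|6|3
R(5,0) f=1→J1  8|7|3
+link8  9|7|3
C(8,3) f=2→J2  9|7|4
C(1,8) f=2→J2  9|7|5
R(3,1) f=1→J1  9|8|5
R(0,6) f=1→J1  9|9|5
M = 3(9−1)−2·9−5 = 24−18−5 = 1

M = 1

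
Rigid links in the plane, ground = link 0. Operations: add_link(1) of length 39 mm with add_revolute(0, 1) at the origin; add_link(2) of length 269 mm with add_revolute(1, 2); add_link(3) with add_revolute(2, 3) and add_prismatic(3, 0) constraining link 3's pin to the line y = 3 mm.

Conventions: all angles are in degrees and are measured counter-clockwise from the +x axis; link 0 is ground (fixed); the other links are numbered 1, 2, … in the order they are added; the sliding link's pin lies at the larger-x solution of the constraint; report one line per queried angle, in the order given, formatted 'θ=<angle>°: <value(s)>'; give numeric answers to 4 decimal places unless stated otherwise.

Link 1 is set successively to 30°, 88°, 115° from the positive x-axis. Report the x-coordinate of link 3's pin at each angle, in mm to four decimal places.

geometry: r = 39 mm, L = 269 mm, e = 3 mm
θ=30°: crank pin P = (r cos θ, r sin θ) = (33.774991, 19.500000)
θ=30°: h = r sin θ − e = 19.500000 − 3 = 16.500000
θ=30°: x = r cos θ + √(L² − h²) = 33.774991 + 268.493482 = 302.268473
θ=88°: crank pin P = (r cos θ, r sin θ) = (1.361080, 38.976242)
θ=88°: h = r sin θ − e = 38.976242 − 3 = 35.976242
θ=88°: x = r cos θ + √(L² − h²) = 1.361080 + 266.583402 = 267.944482
θ=115°: crank pin P = (r cos θ, r sin θ) = (-16.482112, 35.346004)
θ=115°: h = r sin θ − e = 35.346004 − 3 = 32.346004
θ=115°: x = r cos θ + √(L² − h²) = -16.482112 + 267.048190 = 250.566078

θ=30°: 302.2685
θ=88°: 267.9445
θ=115°: 250.5661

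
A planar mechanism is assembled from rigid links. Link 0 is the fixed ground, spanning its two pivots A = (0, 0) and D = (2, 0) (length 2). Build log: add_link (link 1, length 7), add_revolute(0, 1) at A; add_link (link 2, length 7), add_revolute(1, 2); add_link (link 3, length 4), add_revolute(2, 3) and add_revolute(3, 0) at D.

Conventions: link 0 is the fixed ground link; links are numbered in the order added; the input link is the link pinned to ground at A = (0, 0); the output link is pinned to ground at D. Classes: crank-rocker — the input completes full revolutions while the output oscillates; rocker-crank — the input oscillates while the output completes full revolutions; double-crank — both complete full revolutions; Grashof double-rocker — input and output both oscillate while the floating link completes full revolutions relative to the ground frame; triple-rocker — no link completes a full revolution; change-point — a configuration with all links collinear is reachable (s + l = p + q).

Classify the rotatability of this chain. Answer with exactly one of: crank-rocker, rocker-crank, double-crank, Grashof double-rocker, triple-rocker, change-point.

lengths: ground=2, input=7, coupler=7, output=4
sorted: s=2 (shortest), l=7 (longest), p+q=11
s + l = 9 vs p + q = 11
s + l < p + q (Grashof) with shortest = ground link → double-crank

double-crank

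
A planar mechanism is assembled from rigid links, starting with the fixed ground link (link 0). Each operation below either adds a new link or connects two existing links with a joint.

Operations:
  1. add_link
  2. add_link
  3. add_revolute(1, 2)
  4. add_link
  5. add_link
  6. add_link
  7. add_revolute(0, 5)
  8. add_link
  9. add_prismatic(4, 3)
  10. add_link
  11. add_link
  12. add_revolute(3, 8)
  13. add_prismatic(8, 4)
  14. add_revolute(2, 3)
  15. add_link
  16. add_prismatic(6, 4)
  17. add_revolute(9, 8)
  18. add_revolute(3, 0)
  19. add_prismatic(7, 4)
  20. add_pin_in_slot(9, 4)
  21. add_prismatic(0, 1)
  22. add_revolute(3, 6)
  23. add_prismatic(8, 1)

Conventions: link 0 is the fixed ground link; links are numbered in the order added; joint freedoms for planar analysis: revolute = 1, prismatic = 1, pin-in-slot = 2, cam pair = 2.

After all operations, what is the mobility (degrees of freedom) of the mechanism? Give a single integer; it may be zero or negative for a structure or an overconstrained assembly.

ground; <1,0,0>
#1 <2,0,0>
#2 <3,0,0>
R:1↔2 J1 <3,1,0>
#3 <4,1,0>
#4 <5,1,0>
#5 <6,1,0>
R:0↔5 J1 <6,2,0>
#6 <7,2,0>
P:4↔3 J1 <7,3,0>
#7 <8,3,0>
#8 <9,3,0>
R:3↔8 J1 <9,4,0>
P:8↔4 J1 <9,5,0>
R:2↔3 J1 <9,6,0>
#9 <10,6,0>
P:6↔4 J1 <10,7,0>
R:9↔8 J1 <10,8,0>
R:3↔0 J1 <10,9,0>
P:7↔4 J1 <10,10,0>
PS:9↔4 J2 <10,10,1>
P:0↔1 J1 <10,11,1>
R:3↔6 J1 <10,12,1>
P:8↔1 J1 <10,13,1>
3×9 − 2×13 − 1×1 = 0

M = 0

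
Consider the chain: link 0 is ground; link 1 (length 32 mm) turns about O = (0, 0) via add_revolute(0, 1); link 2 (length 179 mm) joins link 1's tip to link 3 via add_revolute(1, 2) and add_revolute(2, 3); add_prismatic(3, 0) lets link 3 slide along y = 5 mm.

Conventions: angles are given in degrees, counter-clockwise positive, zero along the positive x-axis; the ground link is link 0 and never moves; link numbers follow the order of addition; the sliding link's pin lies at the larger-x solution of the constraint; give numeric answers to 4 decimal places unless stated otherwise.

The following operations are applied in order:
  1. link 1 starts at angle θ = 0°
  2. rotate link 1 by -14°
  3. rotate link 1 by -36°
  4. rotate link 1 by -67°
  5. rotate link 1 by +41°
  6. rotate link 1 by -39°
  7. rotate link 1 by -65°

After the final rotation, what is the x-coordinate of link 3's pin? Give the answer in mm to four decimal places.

geometry: r = 32 mm, L = 179 mm, e = 5 mm; θ starts at 0°
rotate link 1 by -14°: θ ← 0° -14° = -14°
rotate link 1 by -36°: θ ← -14° -36° = -50°
rotate link 1 by -67°: θ ← -50° -67° = -117°
rotate link 1 by +41°: θ ← -117° +41° = -76°
rotate link 1 by -39°: θ ← -76° -39° = -115°
rotate link 1 by -65°: θ ← -115° -65° = -180°
crank pin P = (r cos θ, r sin θ) = (-32.000000, -0.000000)
h = r sin θ − e = -0.000000 − 5 = -5.000000
x = r cos θ + √(L² − h²) = -32.000000 + 178.930154 = 146.930154

146.9302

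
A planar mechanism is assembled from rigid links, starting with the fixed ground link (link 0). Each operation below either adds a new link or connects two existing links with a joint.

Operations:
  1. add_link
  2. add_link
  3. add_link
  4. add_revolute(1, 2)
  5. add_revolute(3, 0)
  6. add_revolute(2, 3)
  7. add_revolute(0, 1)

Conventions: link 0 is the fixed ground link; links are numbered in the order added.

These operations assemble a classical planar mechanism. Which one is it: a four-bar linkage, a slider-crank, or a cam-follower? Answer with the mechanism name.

links: 4 (incl. ground); joints: 4 revolute, 0 prismatic, 0 higher (cam) pair, forming one closed loop
4 links in a single 4R loop → four-bar linkage

four-bar linkage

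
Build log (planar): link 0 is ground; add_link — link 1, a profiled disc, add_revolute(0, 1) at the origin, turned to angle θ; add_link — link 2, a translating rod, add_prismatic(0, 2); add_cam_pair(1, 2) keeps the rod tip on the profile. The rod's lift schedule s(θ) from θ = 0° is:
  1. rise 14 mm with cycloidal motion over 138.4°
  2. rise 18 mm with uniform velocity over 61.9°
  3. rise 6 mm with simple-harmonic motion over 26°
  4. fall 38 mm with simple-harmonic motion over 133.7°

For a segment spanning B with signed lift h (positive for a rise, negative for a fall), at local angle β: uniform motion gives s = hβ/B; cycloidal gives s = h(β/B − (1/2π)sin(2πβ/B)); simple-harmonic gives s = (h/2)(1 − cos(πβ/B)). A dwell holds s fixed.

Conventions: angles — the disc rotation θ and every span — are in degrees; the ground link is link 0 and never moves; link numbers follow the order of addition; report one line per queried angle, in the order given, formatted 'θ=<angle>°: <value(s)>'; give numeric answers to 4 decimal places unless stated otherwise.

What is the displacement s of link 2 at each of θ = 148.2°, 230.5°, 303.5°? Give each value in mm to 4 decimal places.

seg 1 [0°–138.4°] cycloidal, h=14: full span → s += 14 → s = 14.0000
seg 2 [138.4°–200.3°] uniform, h=18: θ=148.2° here. β=9.8, B=61.9. 18·9.8/61.9 = 2.8498 → s = 16.8498
seg 2 [138.4°–200.3°] uniform, h=18: full span → s += 18 → s = 32.0000
seg 3 [200.3°–226.3°] simple-harmonic, h=6: full span → s += 6 → s = 38.0000
seg 4 [226.3°–360°] simple-harmonic, h=-38: θ=230.5° here. β=4.2, B=133.7. -38/2·(1 − cos(π·0.0314)) = -0.0924 → s = 37.9076
seg 4 [226.3°–360°] simple-harmonic, h=-38: θ=303.5° here. β=77.2, B=133.7. -38/2·(1 − cos(π·0.5774)) = -23.5753 → s = 14.4247

θ=148.2°: 16.8498
θ=230.5°: 37.9076
θ=303.5°: 14.4247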